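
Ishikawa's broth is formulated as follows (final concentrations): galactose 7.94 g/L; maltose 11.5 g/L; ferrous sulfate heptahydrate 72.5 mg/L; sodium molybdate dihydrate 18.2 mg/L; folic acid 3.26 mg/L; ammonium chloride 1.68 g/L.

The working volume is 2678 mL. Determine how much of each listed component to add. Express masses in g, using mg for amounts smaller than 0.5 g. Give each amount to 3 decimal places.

galactose 21.263 g; maltose 30.797 g; ferrous sulfate heptahydrate 194.155 mg; sodium molybdate dihydrate 48.740 mg; folic acid 8.730 mg; ammonium chloride 4.499 g

Scale factor relative to 1 L: 2.678.
galactose: 7.94 g/L × 2.678 L = 21.263 g
maltose: 11.5 g/L × 2.678 L = 30.797 g
ferrous sulfate heptahydrate: 72.5 mg/L × 2.678 L = 194.155 mg
sodium molybdate dihydrate: 18.2 mg/L × 2.678 L = 48.740 mg
folic acid: 3.26 mg/L × 2.678 L = 8.730 mg
ammonium chloride: 1.68 g/L × 2.678 L = 4.499 g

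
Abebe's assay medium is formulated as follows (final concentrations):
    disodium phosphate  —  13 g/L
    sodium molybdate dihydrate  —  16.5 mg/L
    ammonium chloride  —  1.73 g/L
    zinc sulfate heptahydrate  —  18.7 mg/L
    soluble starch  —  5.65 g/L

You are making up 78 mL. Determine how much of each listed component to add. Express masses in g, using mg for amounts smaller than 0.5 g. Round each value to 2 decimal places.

disodium phosphate 1.01 g; sodium molybdate dihydrate 1.29 mg; ammonium chloride 134.94 mg; zinc sulfate heptahydrate 1.46 mg; soluble starch 440.70 mg

Target volume = 78 mL = 0.078 L.
disodium phosphate: 13 g/L × 0.078 L = 1.01 g
sodium molybdate dihydrate: 16.5 mg/L × 0.078 L = 1.29 mg
ammonium chloride: 1.73 g/L × 0.078 L = 0.13494 g = 134.94 mg
zinc sulfate heptahydrate: 18.7 mg/L × 0.078 L = 1.46 mg
soluble starch: 5.65 g/L × 0.078 L = 0.4407 g = 440.70 mg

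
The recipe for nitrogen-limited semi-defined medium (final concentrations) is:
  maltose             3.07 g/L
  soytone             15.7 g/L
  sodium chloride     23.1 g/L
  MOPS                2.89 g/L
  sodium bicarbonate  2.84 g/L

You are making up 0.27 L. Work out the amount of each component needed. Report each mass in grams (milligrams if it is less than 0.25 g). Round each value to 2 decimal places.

maltose 0.83 g; soytone 4.24 g; sodium chloride 6.24 g; MOPS 0.78 g; sodium bicarbonate 0.77 g

Scale factor relative to 1 L: 0.27.
maltose: 3.07 g/L × 0.27 L = 0.83 g
soytone: 15.7 g/L × 0.27 L = 4.24 g
sodium chloride: 23.1 g/L × 0.27 L = 6.24 g
MOPS: 2.89 g/L × 0.27 L = 0.78 g
sodium bicarbonate: 2.84 g/L × 0.27 L = 0.77 g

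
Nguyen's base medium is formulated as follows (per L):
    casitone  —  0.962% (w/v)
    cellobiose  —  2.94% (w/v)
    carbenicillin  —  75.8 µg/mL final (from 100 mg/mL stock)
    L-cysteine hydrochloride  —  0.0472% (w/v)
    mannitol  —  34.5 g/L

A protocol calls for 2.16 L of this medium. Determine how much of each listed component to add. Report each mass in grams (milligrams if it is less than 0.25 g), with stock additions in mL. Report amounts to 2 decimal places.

Scale factor relative to 1 L: 2.16.
casitone: 0.962 g per 100 mL × 2160 mL ÷ 100 = 20.78 g
cellobiose: 2.94 g per 100 mL × 2160 mL ÷ 100 = 63.50 g
carbenicillin: C1V1 = C2V2 → 75.8 µg/mL × 2160 mL ÷ 100000 µg/mL = 1.64 mL
L-cysteine hydrochloride: 0.0472% w/v = 0.472 g/L → 0.472 × 2.16 L = 1.02 g
mannitol: 34.5 g/L × 2.16 L = 74.52 g

casitone 20.78 g; cellobiose 63.50 g; carbenicillin 1.64 mL; L-cysteine hydrochloride 1.02 g; mannitol 74.52 g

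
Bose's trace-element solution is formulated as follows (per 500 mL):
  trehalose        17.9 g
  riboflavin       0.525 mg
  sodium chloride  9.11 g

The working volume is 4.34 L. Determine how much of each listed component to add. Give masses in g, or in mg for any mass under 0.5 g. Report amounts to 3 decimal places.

Scale factor = 4340 mL / 500 mL = 8.68.
trehalose: 17.9 g × (4340 mL / 500 mL) = 155.372 g
riboflavin: 0.525 mg × (4340 mL / 500 mL) = 4.557 mg
sodium chloride: 9.11 g × (4340 mL / 500 mL) = 79.075 g

trehalose 155.372 g; riboflavin 4.557 mg; sodium chloride 79.075 g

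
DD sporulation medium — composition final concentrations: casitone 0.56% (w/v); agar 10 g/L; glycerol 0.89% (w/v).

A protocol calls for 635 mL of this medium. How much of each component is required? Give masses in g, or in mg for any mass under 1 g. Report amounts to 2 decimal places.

Working volume: 635 mL = 0.635 L.
casitone: 0.56% w/v = 5.6 g/L → 5.6 × 0.635 L = 3.56 g
agar: 10 g/L × 0.635 L = 6.35 g
glycerol: 0.89 g per 100 mL × 635 mL ÷ 100 = 5.65 g

casitone 3.56 g; agar 6.35 g; glycerol 5.65 g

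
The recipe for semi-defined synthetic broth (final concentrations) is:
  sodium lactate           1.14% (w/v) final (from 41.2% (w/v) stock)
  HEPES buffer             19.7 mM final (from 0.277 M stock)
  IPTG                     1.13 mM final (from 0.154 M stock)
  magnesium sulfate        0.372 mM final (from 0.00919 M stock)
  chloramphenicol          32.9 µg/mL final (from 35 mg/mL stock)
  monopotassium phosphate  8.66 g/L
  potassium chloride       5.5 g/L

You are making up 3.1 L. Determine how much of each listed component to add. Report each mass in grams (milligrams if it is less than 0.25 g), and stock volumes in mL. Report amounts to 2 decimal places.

Working volume: 3.1 L.
sodium lactate: dilute stock: 1.14% ÷ 41.2% × 3100 mL = 85.78 mL
HEPES buffer: dilute stock: 19.7 mM × 3100 mL ÷ 277 mM = 220.47 mL
IPTG: C1V1 = C2V2 → 1.13 mM × 3100 mL ÷ 154 mM = 22.75 mL
magnesium sulfate: C1V1 = C2V2 → 0.372 mM × 3100 mL ÷ 9.19 mM = 125.48 mL
chloramphenicol: dilute stock: 32.9 µg/mL × 3100 mL ÷ 35000 µg/mL = 2.91 mL
monopotassium phosphate: 8.66 g/L × 3.1 L = 26.85 g
potassium chloride: 5.5 g/L × 3.1 L = 17.05 g

sodium lactate 85.78 mL; HEPES buffer 220.47 mL; IPTG 22.75 mL; magnesium sulfate 125.48 mL; chloramphenicol 2.91 mL; monopotassium phosphate 26.85 g; potassium chloride 17.05 g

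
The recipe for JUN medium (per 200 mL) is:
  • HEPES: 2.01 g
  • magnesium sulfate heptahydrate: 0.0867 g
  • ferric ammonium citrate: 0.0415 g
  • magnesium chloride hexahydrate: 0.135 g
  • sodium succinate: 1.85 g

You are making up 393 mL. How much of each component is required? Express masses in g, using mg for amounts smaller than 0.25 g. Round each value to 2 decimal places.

Scale factor = 393 mL / 200 mL = 1.965.
HEPES: 2.01 g × (393 mL / 200 mL) = 3.95 g
magnesium sulfate heptahydrate: 0.0867 g × (393 mL / 200 mL) = 0.170366 g = 170.37 mg
ferric ammonium citrate: 0.0415 g × (393 mL / 200 mL) = 0.0815475 g = 81.55 mg
magnesium chloride hexahydrate: 0.135 g × (393 mL / 200 mL) = 0.27 g
sodium succinate: 1.85 g × (393 mL / 200 mL) = 3.64 g

HEPES 3.95 g; magnesium sulfate heptahydrate 170.37 mg; ferric ammonium citrate 81.55 mg; magnesium chloride hexahydrate 0.27 g; sodium succinate 3.64 g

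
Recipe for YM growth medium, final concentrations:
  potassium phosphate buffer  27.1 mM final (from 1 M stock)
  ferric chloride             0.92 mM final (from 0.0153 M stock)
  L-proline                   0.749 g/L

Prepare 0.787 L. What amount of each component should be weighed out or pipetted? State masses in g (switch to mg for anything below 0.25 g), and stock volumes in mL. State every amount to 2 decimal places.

potassium phosphate buffer 21.33 mL; ferric chloride 47.32 mL; L-proline 0.59 g

Scale factor relative to 1 L: 0.787.
potassium phosphate buffer: V = C2·V2/C1 = 27.1 mM × 787 mL ÷ 1000 mM = 21.33 mL
ferric chloride: C1V1 = C2V2 → 0.92 mM × 787 mL ÷ 15.3 mM = 47.32 mL
L-proline: 0.749 g/L × 0.787 L = 0.59 g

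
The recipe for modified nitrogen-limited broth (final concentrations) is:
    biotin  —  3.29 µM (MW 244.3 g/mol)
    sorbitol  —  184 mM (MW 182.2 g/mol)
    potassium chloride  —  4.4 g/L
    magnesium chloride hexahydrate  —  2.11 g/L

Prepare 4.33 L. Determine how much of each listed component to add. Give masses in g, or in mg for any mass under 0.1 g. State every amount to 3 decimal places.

Working volume: 4.33 L.
biotin: 3.29 µmol/L × 244.3 g/mol × 4.33 L ÷ 1000 = 3.480 mg
sorbitol: 184 mmol/L × 182.2 g/mol × 4.33 L ÷ 1000 = 145.162 g
potassium chloride: 4.4 g/L × 4.33 L = 19.052 g
magnesium chloride hexahydrate: 2.11 g/L × 4.33 L = 9.136 g

biotin 3.480 mg; sorbitol 145.162 g; potassium chloride 19.052 g; magnesium chloride hexahydrate 9.136 g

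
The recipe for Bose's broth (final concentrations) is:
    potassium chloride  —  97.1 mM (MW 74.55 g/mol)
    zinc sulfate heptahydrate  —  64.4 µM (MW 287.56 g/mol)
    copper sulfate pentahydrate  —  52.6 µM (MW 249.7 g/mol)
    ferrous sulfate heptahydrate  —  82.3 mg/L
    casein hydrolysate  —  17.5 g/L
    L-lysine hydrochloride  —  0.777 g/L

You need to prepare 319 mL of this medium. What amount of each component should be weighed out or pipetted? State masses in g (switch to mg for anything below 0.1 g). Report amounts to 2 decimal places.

Working volume: 319 mL = 0.319 L.
potassium chloride: 97.1 mmol/L × 74.55 g/mol × 0.319 L ÷ 1000 = 2.31 g
zinc sulfate heptahydrate: 64.4 µmol/L × 287.56 g/mol × 0.319 L ÷ 1000 = 5.91 mg
copper sulfate pentahydrate: 52.6 µmol/L × 249.7 g/mol × 0.319 L ÷ 1000 = 4.19 mg
ferrous sulfate heptahydrate: 82.3 mg/L × 0.319 L = 26.25 mg
casein hydrolysate: 17.5 g/L × 0.319 L = 5.58 g
L-lysine hydrochloride: 0.777 g/L × 0.319 L = 0.25 g

potassium chloride 2.31 g; zinc sulfate heptahydrate 5.91 mg; copper sulfate pentahydrate 4.19 mg; ferrous sulfate heptahydrate 26.25 mg; casein hydrolysate 5.58 g; L-lysine hydrochloride 0.25 g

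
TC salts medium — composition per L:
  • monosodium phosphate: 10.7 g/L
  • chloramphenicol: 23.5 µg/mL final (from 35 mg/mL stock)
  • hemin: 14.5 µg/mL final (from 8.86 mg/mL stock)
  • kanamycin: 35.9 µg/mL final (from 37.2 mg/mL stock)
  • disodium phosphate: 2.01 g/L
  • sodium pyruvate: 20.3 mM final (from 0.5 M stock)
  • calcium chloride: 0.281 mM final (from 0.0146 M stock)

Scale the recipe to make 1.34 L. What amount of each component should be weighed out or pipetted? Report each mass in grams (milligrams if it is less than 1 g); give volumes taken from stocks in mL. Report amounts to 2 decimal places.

monosodium phosphate 14.34 g; chloramphenicol 0.90 mL; hemin 2.19 mL; kanamycin 1.29 mL; disodium phosphate 2.69 g; sodium pyruvate 54.40 mL; calcium chloride 25.79 mL

Working volume: 1.34 L.
monosodium phosphate: 10.7 g/L × 1.34 L = 14.34 g
chloramphenicol: dilute stock: 23.5 µg/mL × 1340 mL ÷ 35000 µg/mL = 0.90 mL
hemin: V = C2·V2/C1 = 14.5 µg/mL × 1340 mL ÷ 8860 µg/mL = 2.19 mL
kanamycin: V = C2·V2/C1 = 35.9 µg/mL × 1340 mL ÷ 37200 µg/mL = 1.29 mL
disodium phosphate: 2.01 g/L × 1.34 L = 2.69 g
sodium pyruvate: C1V1 = C2V2 → 20.3 mM × 1340 mL ÷ 500 mM = 54.40 mL
calcium chloride: C1V1 = C2V2 → 0.281 mM × 1340 mL ÷ 14.6 mM = 25.79 mL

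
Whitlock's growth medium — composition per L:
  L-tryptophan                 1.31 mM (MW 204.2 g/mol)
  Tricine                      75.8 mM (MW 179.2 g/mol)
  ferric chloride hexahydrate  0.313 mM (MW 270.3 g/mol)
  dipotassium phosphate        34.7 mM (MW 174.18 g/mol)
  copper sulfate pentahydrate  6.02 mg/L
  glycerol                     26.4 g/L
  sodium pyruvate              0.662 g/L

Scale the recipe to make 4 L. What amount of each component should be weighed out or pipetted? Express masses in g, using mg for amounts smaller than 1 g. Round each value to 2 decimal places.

L-tryptophan 1.07 g; Tricine 54.33 g; ferric chloride hexahydrate 338.42 mg; dipotassium phosphate 24.18 g; copper sulfate pentahydrate 24.08 mg; glycerol 105.60 g; sodium pyruvate 2.65 g

Scale factor relative to 1 L: 4.
L-tryptophan: 1.31 mmol/L × 204.2 g/mol × 4 L ÷ 1000 = 1.07 g
Tricine: 75.8 mmol/L × 179.2 g/mol × 4 L ÷ 1000 = 54.33 g
ferric chloride hexahydrate: 0.313 mmol/L × 270.3 mg/mmol × 4 L = 338.42 mg
dipotassium phosphate: 34.7 mmol/L × 174.18 g/mol × 4 L ÷ 1000 = 24.18 g
copper sulfate pentahydrate: 6.02 mg/L × 4 L = 24.08 mg
glycerol: 26.4 g/L × 4 L = 105.60 g
sodium pyruvate: 0.662 g/L × 4 L = 2.65 g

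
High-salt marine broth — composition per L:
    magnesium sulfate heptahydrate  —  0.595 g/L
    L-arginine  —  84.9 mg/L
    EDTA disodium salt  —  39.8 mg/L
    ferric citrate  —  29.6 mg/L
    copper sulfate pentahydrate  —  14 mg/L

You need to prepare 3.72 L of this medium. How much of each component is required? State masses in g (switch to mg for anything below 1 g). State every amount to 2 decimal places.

Scale factor relative to 1 L: 3.72.
magnesium sulfate heptahydrate: 0.595 g/L × 3.72 L = 2.21 g
L-arginine: 84.9 mg/L × 3.72 L = 315.83 mg
EDTA disodium salt: 39.8 mg/L × 3.72 L = 148.06 mg
ferric citrate: 29.6 mg/L × 3.72 L = 110.11 mg
copper sulfate pentahydrate: 14 mg/L × 3.72 L = 52.08 mg

magnesium sulfate heptahydrate 2.21 g; L-arginine 315.83 mg; EDTA disodium salt 148.06 mg; ferric citrate 110.11 mg; copper sulfate pentahydrate 52.08 mg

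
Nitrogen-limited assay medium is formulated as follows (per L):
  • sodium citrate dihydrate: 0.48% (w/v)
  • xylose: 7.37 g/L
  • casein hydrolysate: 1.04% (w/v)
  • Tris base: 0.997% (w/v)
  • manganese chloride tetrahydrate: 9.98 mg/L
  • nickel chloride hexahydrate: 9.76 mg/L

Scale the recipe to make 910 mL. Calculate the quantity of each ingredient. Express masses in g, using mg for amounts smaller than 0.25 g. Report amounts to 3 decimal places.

sodium citrate dihydrate 4.368 g; xylose 6.707 g; casein hydrolysate 9.464 g; Tris base 9.073 g; manganese chloride tetrahydrate 9.082 mg; nickel chloride hexahydrate 8.882 mg

Scale factor relative to 1 L: 0.91.
sodium citrate dihydrate: 0.48 g per 100 mL × 910 mL ÷ 100 = 4.368 g
xylose: 7.37 g/L × 0.91 L = 6.707 g
casein hydrolysate: 1.04 g per 100 mL × 910 mL ÷ 100 = 9.464 g
Tris base: 0.997 g per 100 mL × 910 mL ÷ 100 = 9.073 g
manganese chloride tetrahydrate: 9.98 mg/L × 0.91 L = 9.082 mg
nickel chloride hexahydrate: 9.76 mg/L × 0.91 L = 8.882 mg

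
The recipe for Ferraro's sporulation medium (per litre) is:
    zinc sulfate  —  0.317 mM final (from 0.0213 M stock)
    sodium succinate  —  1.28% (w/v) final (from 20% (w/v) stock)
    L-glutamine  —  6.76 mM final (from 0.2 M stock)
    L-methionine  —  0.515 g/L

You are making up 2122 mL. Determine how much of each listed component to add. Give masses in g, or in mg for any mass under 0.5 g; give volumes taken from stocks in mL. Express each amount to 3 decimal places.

zinc sulfate 31.581 mL; sodium succinate 135.808 mL; L-glutamine 71.724 mL; L-methionine 1.093 g

Scale factor relative to 1 L: 2.122.
zinc sulfate: V = C2·V2/C1 = 0.317 mM × 2122 mL ÷ 21.3 mM = 31.581 mL
sodium succinate: C1V1 = C2V2 → 1.28% ÷ 20% × 2122 mL = 135.808 mL
L-glutamine: dilute stock: 6.76 mM × 2122 mL ÷ 200 mM = 71.724 mL
L-methionine: 0.515 g/L × 2.122 L = 1.093 g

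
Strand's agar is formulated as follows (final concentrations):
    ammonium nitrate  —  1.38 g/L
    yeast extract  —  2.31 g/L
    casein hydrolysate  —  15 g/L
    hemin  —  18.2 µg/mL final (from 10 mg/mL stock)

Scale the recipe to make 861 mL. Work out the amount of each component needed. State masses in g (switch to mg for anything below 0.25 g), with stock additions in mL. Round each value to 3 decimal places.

Scale factor relative to 1 L: 0.861.
ammonium nitrate: 1.38 g/L × 0.861 L = 1.188 g
yeast extract: 2.31 g/L × 0.861 L = 1.989 g
casein hydrolysate: 15 g/L × 0.861 L = 12.915 g
hemin: V = C2·V2/C1 = 18.2 µg/mL × 861 mL ÷ 10000 µg/mL = 1.567 mL

ammonium nitrate 1.188 g; yeast extract 1.989 g; casein hydrolysate 12.915 g; hemin 1.567 mL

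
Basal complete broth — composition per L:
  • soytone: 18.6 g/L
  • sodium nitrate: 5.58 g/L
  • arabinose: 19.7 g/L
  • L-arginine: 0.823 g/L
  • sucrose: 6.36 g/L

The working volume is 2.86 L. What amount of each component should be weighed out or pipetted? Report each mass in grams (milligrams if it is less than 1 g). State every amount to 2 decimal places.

soytone 53.20 g; sodium nitrate 15.96 g; arabinose 56.34 g; L-arginine 2.35 g; sucrose 18.19 g

Working volume: 2.86 L.
soytone: 18.6 g/L × 2.86 L = 53.20 g
sodium nitrate: 5.58 g/L × 2.86 L = 15.96 g
arabinose: 19.7 g/L × 2.86 L = 56.34 g
L-arginine: 0.823 g/L × 2.86 L = 2.35 g
sucrose: 6.36 g/L × 2.86 L = 18.19 g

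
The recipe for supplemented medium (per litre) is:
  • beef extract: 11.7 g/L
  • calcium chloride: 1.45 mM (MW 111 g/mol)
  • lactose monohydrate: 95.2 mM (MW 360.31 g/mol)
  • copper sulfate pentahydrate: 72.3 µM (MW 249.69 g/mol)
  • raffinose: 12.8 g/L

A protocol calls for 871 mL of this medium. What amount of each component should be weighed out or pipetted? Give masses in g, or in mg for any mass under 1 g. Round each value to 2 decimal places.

Working volume: 871 mL = 0.871 L.
beef extract: 11.7 g/L × 0.871 L = 10.19 g
calcium chloride: 1.45 mmol/L × 111 mg/mmol × 0.871 L = 140.19 mg
lactose monohydrate: 95.2 mmol/L × 360.31 g/mol × 0.871 L ÷ 1000 = 29.88 g
copper sulfate pentahydrate: 72.3 µmol/L × 249.69 g/mol × 0.871 L ÷ 1000 = 15.72 mg
raffinose: 12.8 g/L × 0.871 L = 11.15 g

beef extract 10.19 g; calcium chloride 140.19 mg; lactose monohydrate 29.88 g; copper sulfate pentahydrate 15.72 mg; raffinose 11.15 g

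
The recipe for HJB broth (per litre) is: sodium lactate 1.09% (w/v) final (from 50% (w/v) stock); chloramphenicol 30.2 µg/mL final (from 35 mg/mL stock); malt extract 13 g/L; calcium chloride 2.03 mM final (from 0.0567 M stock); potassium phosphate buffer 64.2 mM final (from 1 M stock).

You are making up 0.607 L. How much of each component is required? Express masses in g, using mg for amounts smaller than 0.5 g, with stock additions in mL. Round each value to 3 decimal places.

sodium lactate 13.233 mL; chloramphenicol 0.524 mL; malt extract 7.891 g; calcium chloride 21.732 mL; potassium phosphate buffer 38.969 mL

Scale factor relative to 1 L: 0.607.
sodium lactate: C1V1 = C2V2 → 1.09% ÷ 50% × 607 mL = 13.233 mL
chloramphenicol: dilute stock: 30.2 µg/mL × 607 mL ÷ 35000 µg/mL = 0.524 mL
malt extract: 13 g/L × 0.607 L = 7.891 g
calcium chloride: V = C2·V2/C1 = 2.03 mM × 607 mL ÷ 56.7 mM = 21.732 mL
potassium phosphate buffer: V = C2·V2/C1 = 64.2 mM × 607 mL ÷ 1000 mM = 38.969 mL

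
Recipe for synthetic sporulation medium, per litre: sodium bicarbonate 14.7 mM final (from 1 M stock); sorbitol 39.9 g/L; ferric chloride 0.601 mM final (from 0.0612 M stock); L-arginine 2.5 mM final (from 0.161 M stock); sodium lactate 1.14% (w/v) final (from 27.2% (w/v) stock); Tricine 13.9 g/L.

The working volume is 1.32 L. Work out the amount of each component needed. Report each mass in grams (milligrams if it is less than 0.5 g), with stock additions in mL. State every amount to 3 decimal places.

Scale factor relative to 1 L: 1.32.
sodium bicarbonate: dilute stock: 14.7 mM × 1320 mL ÷ 1000 mM = 19.404 mL
sorbitol: 39.9 g/L × 1.32 L = 52.668 g
ferric chloride: V = C2·V2/C1 = 0.601 mM × 1320 mL ÷ 61.2 mM = 12.963 mL
L-arginine: V = C2·V2/C1 = 2.5 mM × 1320 mL ÷ 161 mM = 20.497 mL
sodium lactate: C1V1 = C2V2 → 1.14% ÷ 27.2% × 1320 mL = 55.324 mL
Tricine: 13.9 g/L × 1.32 L = 18.348 g

sodium bicarbonate 19.404 mL; sorbitol 52.668 g; ferric chloride 12.963 mL; L-arginine 20.497 mL; sodium lactate 55.324 mL; Tricine 18.348 g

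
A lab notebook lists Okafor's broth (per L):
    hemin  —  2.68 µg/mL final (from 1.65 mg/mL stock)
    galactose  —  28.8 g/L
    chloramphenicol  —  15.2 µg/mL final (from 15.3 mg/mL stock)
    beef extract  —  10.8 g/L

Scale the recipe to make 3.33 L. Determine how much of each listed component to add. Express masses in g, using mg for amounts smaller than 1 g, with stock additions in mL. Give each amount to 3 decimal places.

Scale factor relative to 1 L: 3.33.
hemin: dilute stock: 2.68 µg/mL × 3330 mL ÷ 1650 µg/mL = 5.409 mL
galactose: 28.8 g/L × 3.33 L = 95.904 g
chloramphenicol: C1V1 = C2V2 → 15.2 µg/mL × 3330 mL ÷ 15300 µg/mL = 3.308 mL
beef extract: 10.8 g/L × 3.33 L = 35.964 g

hemin 5.409 mL; galactose 95.904 g; chloramphenicol 3.308 mL; beef extract 35.964 g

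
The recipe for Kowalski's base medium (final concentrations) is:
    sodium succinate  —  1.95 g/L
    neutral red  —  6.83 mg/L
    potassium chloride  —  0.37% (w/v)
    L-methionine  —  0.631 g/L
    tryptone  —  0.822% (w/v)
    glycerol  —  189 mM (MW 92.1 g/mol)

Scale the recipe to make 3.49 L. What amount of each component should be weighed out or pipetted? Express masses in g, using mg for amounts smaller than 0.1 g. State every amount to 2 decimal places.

Scale factor relative to 1 L: 3.49.
sodium succinate: 1.95 g/L × 3.49 L = 6.81 g
neutral red: 6.83 mg/L × 3.49 L = 23.84 mg
potassium chloride: 0.37 g per 100 mL × 3490 mL ÷ 100 = 12.91 g
L-methionine: 0.631 g/L × 3.49 L = 2.20 g
tryptone: 0.822% w/v = 8.22 g/L → 8.22 × 3.49 L = 28.69 g
glycerol: 189 mmol/L × 92.1 g/mol × 3.49 L ÷ 1000 = 60.75 g

sodium succinate 6.81 g; neutral red 23.84 mg; potassium chloride 12.91 g; L-methionine 2.20 g; tryptone 28.69 g; glycerol 60.75 g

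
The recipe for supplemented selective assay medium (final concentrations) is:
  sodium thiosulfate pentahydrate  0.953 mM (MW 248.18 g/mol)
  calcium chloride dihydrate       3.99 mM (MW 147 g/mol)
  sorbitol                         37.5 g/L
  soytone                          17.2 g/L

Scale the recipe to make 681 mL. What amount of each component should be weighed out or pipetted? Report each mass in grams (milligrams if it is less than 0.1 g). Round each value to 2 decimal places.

sodium thiosulfate pentahydrate 0.16 g; calcium chloride dihydrate 0.40 g; sorbitol 25.54 g; soytone 11.71 g

Target volume = 681 mL = 0.681 L.
sodium thiosulfate pentahydrate: 0.953 mmol/L × 248.18 g/mol × 0.681 L ÷ 1000 = 0.16 g
calcium chloride dihydrate: 3.99 mmol/L × 147 g/mol × 0.681 L ÷ 1000 = 0.40 g
sorbitol: 37.5 g/L × 0.681 L = 25.54 g
soytone: 17.2 g/L × 0.681 L = 11.71 g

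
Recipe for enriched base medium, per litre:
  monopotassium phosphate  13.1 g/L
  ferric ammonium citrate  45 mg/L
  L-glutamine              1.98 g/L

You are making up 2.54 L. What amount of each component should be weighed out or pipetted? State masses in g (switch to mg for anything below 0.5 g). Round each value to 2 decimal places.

monopotassium phosphate 33.27 g; ferric ammonium citrate 114.30 mg; L-glutamine 5.03 g

Scale factor relative to 1 L: 2.54.
monopotassium phosphate: 13.1 g/L × 2.54 L = 33.27 g
ferric ammonium citrate: 45 mg/L × 2.54 L = 114.30 mg
L-glutamine: 1.98 g/L × 2.54 L = 5.03 g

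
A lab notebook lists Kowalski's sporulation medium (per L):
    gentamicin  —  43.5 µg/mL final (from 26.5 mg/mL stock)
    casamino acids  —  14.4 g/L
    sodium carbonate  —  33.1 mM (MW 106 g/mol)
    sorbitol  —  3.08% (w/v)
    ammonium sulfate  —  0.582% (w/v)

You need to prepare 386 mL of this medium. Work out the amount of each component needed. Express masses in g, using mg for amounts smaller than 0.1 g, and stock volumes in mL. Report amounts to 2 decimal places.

Target volume = 386 mL = 0.386 L.
gentamicin: V = C2·V2/C1 = 43.5 µg/mL × 386 mL ÷ 26500 µg/mL = 0.63 mL
casamino acids: 14.4 g/L × 0.386 L = 5.56 g
sodium carbonate: 33.1 mmol/L × 106 g/mol × 0.386 L ÷ 1000 = 1.35 g
sorbitol: 3.08% w/v = 30.8 g/L → 30.8 × 0.386 L = 11.89 g
ammonium sulfate: 0.582% w/v = 5.82 g/L → 5.82 × 0.386 L = 2.25 g

gentamicin 0.63 mL; casamino acids 5.56 g; sodium carbonate 1.35 g; sorbitol 11.89 g; ammonium sulfate 2.25 g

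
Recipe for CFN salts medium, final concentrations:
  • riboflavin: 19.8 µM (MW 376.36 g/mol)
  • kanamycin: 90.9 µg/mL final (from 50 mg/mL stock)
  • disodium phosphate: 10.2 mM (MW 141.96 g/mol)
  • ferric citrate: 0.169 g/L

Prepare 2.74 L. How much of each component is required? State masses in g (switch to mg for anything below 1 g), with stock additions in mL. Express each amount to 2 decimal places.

Working volume: 2.74 L.
riboflavin: 19.8 µmol/L × 376.36 g/mol × 2.74 L ÷ 1000 = 20.42 mg
kanamycin: C1V1 = C2V2 → 90.9 µg/mL × 2740 mL ÷ 50000 µg/mL = 4.98 mL
disodium phosphate: 10.2 mmol/L × 141.96 g/mol × 2.74 L ÷ 1000 = 3.97 g
ferric citrate: 0.169 g/L × 2.74 L = 0.46306 g = 463.06 mg

riboflavin 20.42 mg; kanamycin 4.98 mL; disodium phosphate 3.97 g; ferric citrate 463.06 mg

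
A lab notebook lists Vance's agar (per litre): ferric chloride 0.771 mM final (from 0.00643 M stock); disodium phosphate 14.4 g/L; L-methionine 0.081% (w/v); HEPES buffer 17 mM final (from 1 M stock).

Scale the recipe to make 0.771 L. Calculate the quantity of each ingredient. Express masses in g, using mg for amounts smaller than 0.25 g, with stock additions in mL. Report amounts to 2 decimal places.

Scale factor relative to 1 L: 0.771.
ferric chloride: dilute stock: 0.771 mM × 771 mL ÷ 6.43 mM = 92.45 mL
disodium phosphate: 14.4 g/L × 0.771 L = 11.10 g
L-methionine: 0.081% w/v = 0.81 g/L → 0.81 × 0.771 L = 0.62 g
HEPES buffer: V = C2·V2/C1 = 17 mM × 771 mL ÷ 1000 mM = 13.11 mL

ferric chloride 92.45 mL; disodium phosphate 11.10 g; L-methionine 0.62 g; HEPES buffer 13.11 mL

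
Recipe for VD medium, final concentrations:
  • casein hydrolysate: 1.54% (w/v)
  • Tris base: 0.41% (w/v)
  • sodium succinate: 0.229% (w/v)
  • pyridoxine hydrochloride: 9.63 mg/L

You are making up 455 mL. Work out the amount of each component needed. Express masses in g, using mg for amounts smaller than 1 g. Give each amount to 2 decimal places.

casein hydrolysate 7.01 g; Tris base 1.87 g; sodium succinate 1.04 g; pyridoxine hydrochloride 4.38 mg

Working volume: 455 mL = 0.455 L.
casein hydrolysate: 1.54 g per 100 mL × 455 mL ÷ 100 = 7.01 g
Tris base: 0.41% w/v = 4.1 g/L → 4.1 × 0.455 L = 1.87 g
sodium succinate: 0.229 g per 100 mL × 455 mL ÷ 100 = 1.04 g
pyridoxine hydrochloride: 9.63 mg/L × 0.455 L = 4.38 mg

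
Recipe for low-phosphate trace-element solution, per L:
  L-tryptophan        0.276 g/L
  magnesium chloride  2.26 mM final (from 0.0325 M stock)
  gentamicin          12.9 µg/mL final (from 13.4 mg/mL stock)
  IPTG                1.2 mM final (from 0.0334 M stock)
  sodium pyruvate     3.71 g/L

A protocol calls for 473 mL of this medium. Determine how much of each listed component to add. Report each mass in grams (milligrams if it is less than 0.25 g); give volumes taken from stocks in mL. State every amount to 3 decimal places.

Working volume: 473 mL = 0.473 L.
L-tryptophan: 0.276 g/L × 0.473 L = 0.130548 g = 130.548 mg
magnesium chloride: dilute stock: 2.26 mM × 473 mL ÷ 32.5 mM = 32.892 mL
gentamicin: V = C2·V2/C1 = 12.9 µg/mL × 473 mL ÷ 13400 µg/mL = 0.455 mL
IPTG: dilute stock: 1.2 mM × 473 mL ÷ 33.4 mM = 16.994 mL
sodium pyruvate: 3.71 g/L × 0.473 L = 1.755 g

L-tryptophan 130.548 mg; magnesium chloride 32.892 mL; gentamicin 0.455 mL; IPTG 16.994 mL; sodium pyruvate 1.755 g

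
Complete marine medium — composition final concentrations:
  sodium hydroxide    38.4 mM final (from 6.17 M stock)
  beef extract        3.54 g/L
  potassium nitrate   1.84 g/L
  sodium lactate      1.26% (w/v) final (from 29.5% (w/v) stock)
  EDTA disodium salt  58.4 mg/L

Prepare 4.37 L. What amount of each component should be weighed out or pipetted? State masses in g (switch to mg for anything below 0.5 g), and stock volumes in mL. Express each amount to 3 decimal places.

sodium hydroxide 27.197 mL; beef extract 15.470 g; potassium nitrate 8.041 g; sodium lactate 186.651 mL; EDTA disodium salt 255.208 mg

Scale factor relative to 1 L: 4.37.
sodium hydroxide: dilute stock: 38.4 mM × 4370 mL ÷ 6170 mM = 27.197 mL
beef extract: 3.54 g/L × 4.37 L = 15.470 g
potassium nitrate: 1.84 g/L × 4.37 L = 8.041 g
sodium lactate: dilute stock: 1.26% ÷ 29.5% × 4370 mL = 186.651 mL
EDTA disodium salt: 58.4 mg/L × 4.37 L = 255.208 mg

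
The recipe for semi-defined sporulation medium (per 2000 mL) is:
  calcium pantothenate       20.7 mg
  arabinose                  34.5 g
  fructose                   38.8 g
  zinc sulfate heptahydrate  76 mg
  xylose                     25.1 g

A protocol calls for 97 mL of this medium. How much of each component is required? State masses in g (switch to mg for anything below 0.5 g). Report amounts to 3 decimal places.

Ratio of target to recipe volume: 97 / 2000 = 0.0485.
calcium pantothenate: 20.7 mg × (97 mL / 2000 mL) = 1.004 mg
arabinose: 34.5 g × (97 mL / 2000 mL) = 1.673 g
fructose: 38.8 g × (97 mL / 2000 mL) = 1.882 g
zinc sulfate heptahydrate: 76 mg × (97 mL / 2000 mL) = 3.686 mg
xylose: 25.1 g × (97 mL / 2000 mL) = 1.217 g

calcium pantothenate 1.004 mg; arabinose 1.673 g; fructose 1.882 g; zinc sulfate heptahydrate 3.686 mg; xylose 1.217 g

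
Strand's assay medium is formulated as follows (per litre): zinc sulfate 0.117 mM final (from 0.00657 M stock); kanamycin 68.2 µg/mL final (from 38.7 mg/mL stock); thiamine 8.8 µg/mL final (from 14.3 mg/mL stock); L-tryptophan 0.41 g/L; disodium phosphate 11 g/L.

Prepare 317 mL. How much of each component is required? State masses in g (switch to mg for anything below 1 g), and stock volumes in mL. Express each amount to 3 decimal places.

Target volume = 317 mL = 0.317 L.
zinc sulfate: C1V1 = C2V2 → 0.117 mM × 317 mL ÷ 6.57 mM = 5.645 mL
kanamycin: V = C2·V2/C1 = 68.2 µg/mL × 317 mL ÷ 38700 µg/mL = 0.559 mL
thiamine: dilute stock: 8.8 µg/mL × 317 mL ÷ 14300 µg/mL = 0.195 mL
L-tryptophan: 0.41 g/L × 0.317 L = 0.12997 g = 129.970 mg
disodium phosphate: 11 g/L × 0.317 L = 3.487 g

zinc sulfate 5.645 mL; kanamycin 0.559 mL; thiamine 0.195 mL; L-tryptophan 129.970 mg; disodium phosphate 3.487 g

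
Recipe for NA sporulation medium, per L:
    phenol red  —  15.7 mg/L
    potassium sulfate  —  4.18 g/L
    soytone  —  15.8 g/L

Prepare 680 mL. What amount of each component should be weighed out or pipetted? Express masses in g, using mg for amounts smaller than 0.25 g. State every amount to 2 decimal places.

phenol red 10.68 mg; potassium sulfate 2.84 g; soytone 10.74 g

Target volume = 680 mL = 0.68 L.
phenol red: 15.7 mg/L × 0.68 L = 10.68 mg
potassium sulfate: 4.18 g/L × 0.68 L = 2.84 g
soytone: 15.8 g/L × 0.68 L = 10.74 g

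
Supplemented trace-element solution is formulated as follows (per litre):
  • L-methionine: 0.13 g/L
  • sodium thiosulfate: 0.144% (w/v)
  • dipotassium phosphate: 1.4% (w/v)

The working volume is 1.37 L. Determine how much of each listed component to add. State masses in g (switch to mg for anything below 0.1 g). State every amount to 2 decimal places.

L-methionine 0.18 g; sodium thiosulfate 1.97 g; dipotassium phosphate 19.18 g

Working volume: 1.37 L.
L-methionine: 0.13 g/L × 1.37 L = 0.18 g
sodium thiosulfate: 0.144 g per 100 mL × 1370 mL ÷ 100 = 1.97 g
dipotassium phosphate: 1.4 g per 100 mL × 1370 mL ÷ 100 = 19.18 g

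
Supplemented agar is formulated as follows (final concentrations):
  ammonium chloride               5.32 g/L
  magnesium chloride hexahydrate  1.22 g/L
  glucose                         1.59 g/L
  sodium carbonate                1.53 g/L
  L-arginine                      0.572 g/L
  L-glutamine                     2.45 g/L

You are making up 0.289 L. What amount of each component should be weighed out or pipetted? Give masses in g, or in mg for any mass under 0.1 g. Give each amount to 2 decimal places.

Working volume: 0.289 L.
ammonium chloride: 5.32 g/L × 0.289 L = 1.54 g
magnesium chloride hexahydrate: 1.22 g/L × 0.289 L = 0.35 g
glucose: 1.59 g/L × 0.289 L = 0.46 g
sodium carbonate: 1.53 g/L × 0.289 L = 0.44 g
L-arginine: 0.572 g/L × 0.289 L = 0.17 g
L-glutamine: 2.45 g/L × 0.289 L = 0.71 g

ammonium chloride 1.54 g; magnesium chloride hexahydrate 0.35 g; glucose 0.46 g; sodium carbonate 0.44 g; L-arginine 0.17 g; L-glutamine 0.71 g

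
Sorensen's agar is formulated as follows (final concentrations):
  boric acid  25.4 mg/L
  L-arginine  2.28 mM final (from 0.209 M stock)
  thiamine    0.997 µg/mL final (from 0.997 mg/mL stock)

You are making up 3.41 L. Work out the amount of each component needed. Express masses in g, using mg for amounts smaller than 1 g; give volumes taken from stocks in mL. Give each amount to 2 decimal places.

Scale factor relative to 1 L: 3.41.
boric acid: 25.4 mg/L × 3.41 L = 86.61 mg
L-arginine: C1V1 = C2V2 → 2.28 mM × 3410 mL ÷ 209 mM = 37.20 mL
thiamine: dilute stock: 0.997 µg/mL × 3410 mL ÷ 997 µg/mL = 3.41 mL

boric acid 86.61 mg; L-arginine 37.20 mL; thiamine 3.41 mL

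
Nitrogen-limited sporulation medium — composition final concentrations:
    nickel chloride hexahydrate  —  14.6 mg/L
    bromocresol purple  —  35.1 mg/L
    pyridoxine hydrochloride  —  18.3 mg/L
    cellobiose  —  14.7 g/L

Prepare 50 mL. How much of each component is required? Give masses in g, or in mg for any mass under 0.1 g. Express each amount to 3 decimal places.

Working volume: 50 mL = 0.05 L.
nickel chloride hexahydrate: 14.6 mg/L × 0.05 L = 0.730 mg
bromocresol purple: 35.1 mg/L × 0.05 L = 1.755 mg
pyridoxine hydrochloride: 18.3 mg/L × 0.05 L = 0.915 mg
cellobiose: 14.7 g/L × 0.05 L = 0.735 g

nickel chloride hexahydrate 0.730 mg; bromocresol purple 1.755 mg; pyridoxine hydrochloride 0.915 mg; cellobiose 0.735 g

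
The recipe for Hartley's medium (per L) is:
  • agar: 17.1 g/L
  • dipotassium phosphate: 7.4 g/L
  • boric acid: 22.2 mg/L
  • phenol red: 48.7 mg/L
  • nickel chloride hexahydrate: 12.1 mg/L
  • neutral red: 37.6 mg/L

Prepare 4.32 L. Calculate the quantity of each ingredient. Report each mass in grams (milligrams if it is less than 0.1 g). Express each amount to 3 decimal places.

agar 73.872 g; dipotassium phosphate 31.968 g; boric acid 95.904 mg; phenol red 0.210 g; nickel chloride hexahydrate 52.272 mg; neutral red 0.162 g

Scale factor relative to 1 L: 4.32.
agar: 17.1 g/L × 4.32 L = 73.872 g
dipotassium phosphate: 7.4 g/L × 4.32 L = 31.968 g
boric acid: 22.2 mg/L × 4.32 L = 95.904 mg
phenol red: 48.7 mg/L × 4.32 L = 210.384 mg = 0.210 g
nickel chloride hexahydrate: 12.1 mg/L × 4.32 L = 52.272 mg
neutral red: 37.6 mg/L × 4.32 L = 162.432 mg = 0.162 g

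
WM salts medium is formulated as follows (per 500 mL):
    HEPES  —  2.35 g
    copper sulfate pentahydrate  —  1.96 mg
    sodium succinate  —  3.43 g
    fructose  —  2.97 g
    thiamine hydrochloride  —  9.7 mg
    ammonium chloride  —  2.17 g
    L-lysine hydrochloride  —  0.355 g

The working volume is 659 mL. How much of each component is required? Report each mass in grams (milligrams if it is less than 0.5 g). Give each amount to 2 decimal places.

HEPES 3.10 g; copper sulfate pentahydrate 2.58 mg; sodium succinate 4.52 g; fructose 3.91 g; thiamine hydrochloride 12.78 mg; ammonium chloride 2.86 g; L-lysine hydrochloride 467.89 mg

Ratio of target to recipe volume: 659 / 500 = 1.318.
HEPES: 2.35 g × (659 mL / 500 mL) = 3.10 g
copper sulfate pentahydrate: 1.96 mg × (659 mL / 500 mL) = 2.58 mg
sodium succinate: 3.43 g × (659 mL / 500 mL) = 4.52 g
fructose: 2.97 g × (659 mL / 500 mL) = 3.91 g
thiamine hydrochloride: 9.7 mg × (659 mL / 500 mL) = 12.78 mg
ammonium chloride: 2.17 g × (659 mL / 500 mL) = 2.86 g
L-lysine hydrochloride: 0.355 g × (659 mL / 500 mL) = 0.46789 g = 467.89 mg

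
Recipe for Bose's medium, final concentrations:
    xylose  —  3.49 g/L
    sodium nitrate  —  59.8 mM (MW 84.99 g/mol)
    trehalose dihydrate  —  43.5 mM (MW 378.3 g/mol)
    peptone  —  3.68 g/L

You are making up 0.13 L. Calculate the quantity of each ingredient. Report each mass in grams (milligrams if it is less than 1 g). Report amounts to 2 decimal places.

xylose 453.70 mg; sodium nitrate 660.71 mg; trehalose dihydrate 2.14 g; peptone 478.40 mg

Working volume: 0.13 L.
xylose: 3.49 g/L × 0.13 L = 0.4537 g = 453.70 mg
sodium nitrate: 59.8 mmol/L × 84.99 mg/mmol × 0.13 L = 660.71 mg
trehalose dihydrate: 43.5 mmol/L × 378.3 g/mol × 0.13 L ÷ 1000 = 2.14 g
peptone: 3.68 g/L × 0.13 L = 0.4784 g = 478.40 mg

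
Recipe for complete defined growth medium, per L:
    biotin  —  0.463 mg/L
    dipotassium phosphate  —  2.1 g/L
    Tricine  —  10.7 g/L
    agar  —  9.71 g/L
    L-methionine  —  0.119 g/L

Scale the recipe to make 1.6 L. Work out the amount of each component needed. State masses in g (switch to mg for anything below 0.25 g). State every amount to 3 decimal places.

biotin 0.741 mg; dipotassium phosphate 3.360 g; Tricine 17.120 g; agar 15.536 g; L-methionine 190.400 mg

Scale factor relative to 1 L: 1.6.
biotin: 0.463 mg/L × 1.6 L = 0.741 mg
dipotassium phosphate: 2.1 g/L × 1.6 L = 3.360 g
Tricine: 10.7 g/L × 1.6 L = 17.120 g
agar: 9.71 g/L × 1.6 L = 15.536 g
L-methionine: 0.119 g/L × 1.6 L = 0.1904 g = 190.400 mg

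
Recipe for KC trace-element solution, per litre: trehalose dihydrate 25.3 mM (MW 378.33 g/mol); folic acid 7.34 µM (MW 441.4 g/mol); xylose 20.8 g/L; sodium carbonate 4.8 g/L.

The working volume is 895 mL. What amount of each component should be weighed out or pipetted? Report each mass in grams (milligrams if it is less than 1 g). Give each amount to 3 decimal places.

trehalose dihydrate 8.567 g; folic acid 2.900 mg; xylose 18.616 g; sodium carbonate 4.296 g

Scale factor relative to 1 L: 0.895.
trehalose dihydrate: 25.3 mmol/L × 378.33 g/mol × 0.895 L ÷ 1000 = 8.567 g
folic acid: 7.34 µmol/L × 441.4 g/mol × 0.895 L ÷ 1000 = 2.900 mg
xylose: 20.8 g/L × 0.895 L = 18.616 g
sodium carbonate: 4.8 g/L × 0.895 L = 4.296 g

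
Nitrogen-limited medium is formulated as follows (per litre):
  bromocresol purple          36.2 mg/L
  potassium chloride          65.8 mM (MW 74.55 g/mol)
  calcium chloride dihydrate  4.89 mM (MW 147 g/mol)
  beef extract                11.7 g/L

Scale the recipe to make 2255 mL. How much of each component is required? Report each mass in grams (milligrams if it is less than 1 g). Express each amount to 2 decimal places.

Target volume = 2255 mL = 2.255 L.
bromocresol purple: 36.2 mg/L × 2.255 L = 81.63 mg
potassium chloride: 65.8 mmol/L × 74.55 g/mol × 2.255 L ÷ 1000 = 11.06 g
calcium chloride dihydrate: 4.89 mmol/L × 147 g/mol × 2.255 L ÷ 1000 = 1.62 g
beef extract: 11.7 g/L × 2.255 L = 26.38 g

bromocresol purple 81.63 mg; potassium chloride 11.06 g; calcium chloride dihydrate 1.62 g; beef extract 26.38 g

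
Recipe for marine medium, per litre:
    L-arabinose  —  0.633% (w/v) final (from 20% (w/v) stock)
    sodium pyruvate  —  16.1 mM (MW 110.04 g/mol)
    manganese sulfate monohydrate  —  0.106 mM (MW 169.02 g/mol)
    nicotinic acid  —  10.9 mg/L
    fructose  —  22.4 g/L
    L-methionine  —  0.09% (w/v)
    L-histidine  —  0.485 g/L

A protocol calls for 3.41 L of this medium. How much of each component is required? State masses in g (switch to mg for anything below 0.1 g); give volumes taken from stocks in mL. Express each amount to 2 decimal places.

Working volume: 3.41 L.
L-arabinose: C1V1 = C2V2 → 0.633% ÷ 20% × 3410 mL = 107.93 mL
sodium pyruvate: 16.1 mmol/L × 110.04 g/mol × 3.41 L ÷ 1000 = 6.04 g
manganese sulfate monohydrate: 0.106 mmol/L × 169.02 mg/mmol × 3.41 L = 61.09 mg
nicotinic acid: 10.9 mg/L × 3.41 L = 37.17 mg
fructose: 22.4 g/L × 3.41 L = 76.38 g
L-methionine: 0.09% w/v = 0.9 g/L → 0.9 × 3.41 L = 3.07 g
L-histidine: 0.485 g/L × 3.41 L = 1.65 g

L-arabinose 107.93 mL; sodium pyruvate 6.04 g; manganese sulfate monohydrate 61.09 mg; nicotinic acid 37.17 mg; fructose 76.38 g; L-methionine 3.07 g; L-histidine 1.65 g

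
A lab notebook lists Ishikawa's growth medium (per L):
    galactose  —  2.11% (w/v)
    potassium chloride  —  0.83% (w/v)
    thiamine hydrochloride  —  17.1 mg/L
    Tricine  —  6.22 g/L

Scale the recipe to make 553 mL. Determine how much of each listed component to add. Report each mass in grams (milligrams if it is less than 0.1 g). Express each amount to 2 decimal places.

Target volume = 553 mL = 0.553 L.
galactose: 2.11 g per 100 mL × 553 mL ÷ 100 = 11.67 g
potassium chloride: 0.83 g per 100 mL × 553 mL ÷ 100 = 4.59 g
thiamine hydrochloride: 17.1 mg/L × 0.553 L = 9.46 mg
Tricine: 6.22 g/L × 0.553 L = 3.44 g

galactose 11.67 g; potassium chloride 4.59 g; thiamine hydrochloride 9.46 mg; Tricine 3.44 g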